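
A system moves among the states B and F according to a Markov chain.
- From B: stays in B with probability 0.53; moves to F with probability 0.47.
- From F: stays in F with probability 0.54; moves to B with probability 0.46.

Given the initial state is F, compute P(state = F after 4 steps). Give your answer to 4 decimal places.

Propagate the distribution vector 4 steps from F.
After 0 steps: (0.0000, 1.0000)
After 1 step: (0.4600, 0.5400)
After 2 steps: (0.4922, 0.5078)
After 3 steps: (0.4945, 0.5055)
After 4 steps: (0.4946, 0.5054)
P(in F after 4 steps) = 0.5054

0.5054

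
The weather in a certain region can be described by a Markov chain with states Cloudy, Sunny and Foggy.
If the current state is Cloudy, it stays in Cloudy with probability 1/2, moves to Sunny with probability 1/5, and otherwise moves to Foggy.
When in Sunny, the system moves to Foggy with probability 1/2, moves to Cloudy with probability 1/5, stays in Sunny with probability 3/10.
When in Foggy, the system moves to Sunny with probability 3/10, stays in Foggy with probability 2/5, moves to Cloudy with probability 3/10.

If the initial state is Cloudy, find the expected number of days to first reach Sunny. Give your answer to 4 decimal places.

Let t(s) be the expected number of days to first reach Sunny from state s, with t(Sunny) = 0. Conditioning on the first day:
t(Cloudy) = 1 + 0.5·t(Cloudy) + 0.3·t(Foggy)
t(Foggy) = 1 + 0.3·t(Cloudy) + 0.4·t(Foggy)
Solving: t(Cloudy) = 4.2857, t(Foggy) = 3.8095.
Expected days from Cloudy to Sunny: 4.2857.

4.2857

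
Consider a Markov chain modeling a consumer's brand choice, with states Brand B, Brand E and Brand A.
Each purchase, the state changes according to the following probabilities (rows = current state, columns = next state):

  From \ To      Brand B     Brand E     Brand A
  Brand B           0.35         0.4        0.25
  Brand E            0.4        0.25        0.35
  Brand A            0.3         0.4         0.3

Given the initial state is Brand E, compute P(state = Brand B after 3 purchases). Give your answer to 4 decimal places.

Propagate the distribution vector 3 purchases from Brand E.
After 0 purchases: (0.0000, 1.0000, 0.0000)
After 1 purchase: (0.4000, 0.2500, 0.3500)
After 2 purchases: (0.3450, 0.3625, 0.2925)
After 3 purchases: (0.3535, 0.3456, 0.3009)
P(in Brand B after 3 purchases) = 0.3535

0.3535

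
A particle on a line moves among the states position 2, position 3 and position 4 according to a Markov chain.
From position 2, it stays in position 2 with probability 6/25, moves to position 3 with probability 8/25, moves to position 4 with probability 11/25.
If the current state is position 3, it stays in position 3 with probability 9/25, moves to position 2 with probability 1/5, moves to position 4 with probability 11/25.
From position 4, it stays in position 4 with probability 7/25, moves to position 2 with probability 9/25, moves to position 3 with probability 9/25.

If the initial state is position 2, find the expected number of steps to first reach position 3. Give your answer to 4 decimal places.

2.9835

Let t(s) be the expected number of steps to first reach position 3 from state s, with t(position 3) = 0. Conditioning on the first step:
t(position 2) = 1 + 0.24·t(position 2) + 0.44·t(position 4)
t(position 4) = 1 + 0.36·t(position 2) + 0.28·t(position 4)
Solving: t(position 2) = 2.9835, t(position 4) = 2.8807.
Expected steps from position 2 to position 3: 2.9835.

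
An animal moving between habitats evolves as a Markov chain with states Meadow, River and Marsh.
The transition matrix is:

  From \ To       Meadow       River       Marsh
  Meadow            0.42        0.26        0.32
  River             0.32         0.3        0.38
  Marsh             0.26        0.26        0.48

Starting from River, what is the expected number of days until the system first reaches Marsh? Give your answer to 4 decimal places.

Let t(s) be the expected number of days to first reach Marsh from state s, with t(Marsh) = 0. Conditioning on the first day:
t(Meadow) = 1 + 0.42·t(Meadow) + 0.26·t(River)
t(River) = 1 + 0.32·t(Meadow) + 0.3·t(River)
Solving: t(Meadow) = 2.9740, t(River) = 2.7881.
Expected days from River to Marsh: 2.7881.

2.7881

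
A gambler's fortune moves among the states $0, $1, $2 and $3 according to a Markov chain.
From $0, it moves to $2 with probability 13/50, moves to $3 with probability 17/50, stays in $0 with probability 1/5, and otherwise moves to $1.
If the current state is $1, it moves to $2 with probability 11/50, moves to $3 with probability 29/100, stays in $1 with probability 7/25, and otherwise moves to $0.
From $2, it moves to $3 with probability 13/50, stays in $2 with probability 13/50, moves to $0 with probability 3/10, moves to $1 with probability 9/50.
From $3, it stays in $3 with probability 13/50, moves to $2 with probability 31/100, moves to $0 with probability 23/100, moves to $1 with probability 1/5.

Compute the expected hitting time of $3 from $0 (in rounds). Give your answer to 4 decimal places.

Let t(s) be the expected number of rounds to first reach $3 from state s, with t($3) = 0. Conditioning on the first round:
t($0) = 1 + 0.2·t($0) + 0.2·t($1) + 0.26·t($2)
t($1) = 1 + 0.21·t($0) + 0.28·t($1) + 0.22·t($2)
t($2) = 1 + 0.3·t($0) + 0.18·t($1) + 0.26·t($2)
Solving: t($0) = 3.2333, t($1) = 3.3979, t($2) = 3.4887.
Expected rounds from $0 to $3: 3.2333.

3.2333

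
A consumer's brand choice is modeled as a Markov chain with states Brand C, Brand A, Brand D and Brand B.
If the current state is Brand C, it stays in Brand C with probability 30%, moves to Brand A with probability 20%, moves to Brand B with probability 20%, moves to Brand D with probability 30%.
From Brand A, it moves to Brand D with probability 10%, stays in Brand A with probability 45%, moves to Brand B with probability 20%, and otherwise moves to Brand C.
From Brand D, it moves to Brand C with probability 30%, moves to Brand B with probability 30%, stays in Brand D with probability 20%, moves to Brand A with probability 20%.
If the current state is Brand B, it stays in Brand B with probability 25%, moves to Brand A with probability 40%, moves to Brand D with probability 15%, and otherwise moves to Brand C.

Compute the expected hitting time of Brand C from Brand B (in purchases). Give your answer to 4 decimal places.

Let t(s) be the expected number of purchases to first reach Brand C from state s, with t(Brand C) = 0. Conditioning on the first purchase:
t(Brand A) = 1 + 0.45·t(Brand A) + 0.1·t(Brand D) + 0.2·t(Brand B)
t(Brand D) = 1 + 0.2·t(Brand A) + 0.2·t(Brand D) + 0.3·t(Brand B)
t(Brand B) = 1 + 0.4·t(Brand A) + 0.15·t(Brand D) + 0.25·t(Brand B)
Solving: t(Brand A) = 4.0816, t(Brand D) = 3.8776, t(Brand B) = 4.2857.
Expected purchases from Brand B to Brand C: 4.2857.

4.2857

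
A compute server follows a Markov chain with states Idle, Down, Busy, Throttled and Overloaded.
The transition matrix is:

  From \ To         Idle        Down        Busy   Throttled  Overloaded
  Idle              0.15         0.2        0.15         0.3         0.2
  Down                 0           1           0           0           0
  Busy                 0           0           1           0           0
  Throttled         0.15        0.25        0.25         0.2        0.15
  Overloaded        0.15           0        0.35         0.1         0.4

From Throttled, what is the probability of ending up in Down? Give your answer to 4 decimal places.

0.4260

Let h(s) be the probability of absorption at Down starting from transient state s. Then h(Down) = 1 and h(Busy) = 0. By first-step analysis:
h(Idle) = 0.15·h(Idle) + 0.2·1 + 0.15·0 + 0.3·h(Throttled) + 0.2·h(Overloaded)
h(Throttled) = 0.15·h(Idle) + 0.25·1 + 0.25·0 + 0.2·h(Throttled) + 0.15·h(Overloaded)
h(Overloaded) = 0.15·h(Idle) + 0.35·0 + 0.1·h(Throttled) + 0.4·h(Overloaded)
Solving: h(Idle) = 0.4275, h(Throttled) = 0.4260, h(Overloaded) = 0.1779.
Starting from Throttled, the probability is 0.4260.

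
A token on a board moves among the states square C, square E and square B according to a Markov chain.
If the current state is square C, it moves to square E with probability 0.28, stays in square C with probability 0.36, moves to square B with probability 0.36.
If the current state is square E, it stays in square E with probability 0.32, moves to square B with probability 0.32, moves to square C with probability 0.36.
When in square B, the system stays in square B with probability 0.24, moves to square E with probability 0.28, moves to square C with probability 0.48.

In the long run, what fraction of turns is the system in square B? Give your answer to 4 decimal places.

0.3110

Let the stationary distribution be π with π = πP and π_1 + π_2 + π_3 = 1.
π_1 = 0.36·π_1 + 0.36·π_2 + 0.48·π_3
π_2 = 0.28·π_1 + 0.32·π_2 + 0.28·π_3
Solving with the normalization constraint gives π = (0.3973, 0.2917, 0.3110).
So the stationary probability of square B is 0.3110.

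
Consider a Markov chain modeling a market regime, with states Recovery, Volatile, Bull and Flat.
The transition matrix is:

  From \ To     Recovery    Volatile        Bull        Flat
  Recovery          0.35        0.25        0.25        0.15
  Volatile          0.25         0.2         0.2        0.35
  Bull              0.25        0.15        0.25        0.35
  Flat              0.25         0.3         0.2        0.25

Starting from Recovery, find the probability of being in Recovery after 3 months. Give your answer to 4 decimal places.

0.2785

Propagate the distribution vector 3 months from Recovery.
After 0 months: (1.0000, 0.0000, 0.0000, 0.0000)
After 1 month: (0.3500, 0.2500, 0.2500, 0.1500)
After 2 months: (0.2850, 0.2200, 0.2300, 0.2650)
After 3 months: (0.2785, 0.2293, 0.2258, 0.2665)
P(in Recovery after 3 months) = 0.2785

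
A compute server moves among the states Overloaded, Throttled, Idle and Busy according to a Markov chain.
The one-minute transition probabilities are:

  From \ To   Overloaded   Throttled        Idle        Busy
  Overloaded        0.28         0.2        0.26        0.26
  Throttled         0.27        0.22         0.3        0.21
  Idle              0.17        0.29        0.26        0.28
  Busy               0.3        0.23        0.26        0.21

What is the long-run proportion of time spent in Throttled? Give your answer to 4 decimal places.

0.2362

Let the stationary distribution be π with π = πP and π_1 + π_2 + π_3 + π_4 = 1.
π_1 = 0.28·π_1 + 0.27·π_2 + 0.17·π_3 + 0.3·π_4
π_2 = 0.2·π_1 + 0.22·π_2 + 0.29·π_3 + 0.23·π_4
π_3 = 0.26·π_1 + 0.3·π_2 + 0.26·π_3 + 0.26·π_4
Solving with the normalization constraint gives π = (0.2528, 0.2362, 0.2694, 0.2415).
So the stationary probability of Throttled is 0.2362.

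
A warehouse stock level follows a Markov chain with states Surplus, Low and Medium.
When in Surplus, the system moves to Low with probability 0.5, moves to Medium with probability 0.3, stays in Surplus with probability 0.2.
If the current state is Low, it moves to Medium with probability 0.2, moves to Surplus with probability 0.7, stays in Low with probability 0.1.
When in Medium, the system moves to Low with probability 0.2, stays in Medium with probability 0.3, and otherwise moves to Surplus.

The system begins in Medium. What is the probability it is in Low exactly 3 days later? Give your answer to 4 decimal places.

Propagate the distribution vector 3 days from Medium.
After 0 days: (0.0000, 0.0000, 1.0000)
After 1 day: (0.5000, 0.2000, 0.3000)
After 2 days: (0.3900, 0.3300, 0.2800)
After 3 days: (0.4490, 0.2840, 0.2670)
P(in Low after 3 days) = 0.2840

0.2840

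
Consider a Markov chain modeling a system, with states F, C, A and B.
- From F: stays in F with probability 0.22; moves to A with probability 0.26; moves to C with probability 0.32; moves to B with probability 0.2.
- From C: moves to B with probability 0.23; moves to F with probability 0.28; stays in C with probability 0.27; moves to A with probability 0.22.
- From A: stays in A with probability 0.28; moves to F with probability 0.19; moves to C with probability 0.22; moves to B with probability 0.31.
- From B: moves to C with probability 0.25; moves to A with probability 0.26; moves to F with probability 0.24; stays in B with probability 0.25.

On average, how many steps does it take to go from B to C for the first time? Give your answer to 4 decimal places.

Let t(s) be the expected number of steps to first reach C from state s, with t(C) = 0. Conditioning on the first step:
t(F) = 1 + 0.22·t(F) + 0.26·t(A) + 0.2·t(B)
t(A) = 1 + 0.19·t(F) + 0.28·t(A) + 0.31·t(B)
t(B) = 1 + 0.24·t(F) + 0.26·t(A) + 0.25·t(B)
Solving: t(F) = 3.6156, t(A) = 4.0144, t(B) = 3.8820.
Expected steps from B to C: 3.8820.

3.8820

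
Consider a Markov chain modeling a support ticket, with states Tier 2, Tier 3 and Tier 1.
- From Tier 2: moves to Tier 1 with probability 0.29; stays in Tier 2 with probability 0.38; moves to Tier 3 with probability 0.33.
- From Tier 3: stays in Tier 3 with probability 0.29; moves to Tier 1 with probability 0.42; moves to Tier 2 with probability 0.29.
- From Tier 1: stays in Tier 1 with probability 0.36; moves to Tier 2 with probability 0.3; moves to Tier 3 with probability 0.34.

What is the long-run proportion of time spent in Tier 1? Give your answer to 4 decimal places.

Let the stationary distribution be π with π = πP and π_1 + π_2 + π_3 = 1.
π_1 = 0.38·π_1 + 0.29·π_2 + 0.3·π_3
π_2 = 0.33·π_1 + 0.29·π_2 + 0.34·π_3
Solving with the normalization constraint gives π = (0.3226, 0.3207, 0.3567).
So the stationary probability of Tier 1 is 0.3567.

0.3567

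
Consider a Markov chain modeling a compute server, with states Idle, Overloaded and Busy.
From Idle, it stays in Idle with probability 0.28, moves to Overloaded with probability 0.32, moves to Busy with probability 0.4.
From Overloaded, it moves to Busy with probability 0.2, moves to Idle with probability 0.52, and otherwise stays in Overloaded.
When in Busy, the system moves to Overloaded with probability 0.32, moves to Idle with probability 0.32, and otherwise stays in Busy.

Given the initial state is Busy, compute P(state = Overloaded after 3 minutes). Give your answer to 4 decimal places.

Propagate the distribution vector 3 minutes from Busy.
After 0 minutes: (0.0000, 0.0000, 1.0000)
After 1 minute: (0.3200, 0.3200, 0.3600)
After 2 minutes: (0.3712, 0.3072, 0.3216)
After 3 minutes: (0.3666, 0.3077, 0.3257)
P(in Overloaded after 3 minutes) = 0.3077

0.3077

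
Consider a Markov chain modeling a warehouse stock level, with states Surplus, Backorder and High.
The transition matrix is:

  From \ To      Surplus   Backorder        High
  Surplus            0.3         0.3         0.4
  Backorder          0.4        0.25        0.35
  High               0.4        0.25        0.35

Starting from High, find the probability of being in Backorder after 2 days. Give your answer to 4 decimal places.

Sum over the intermediate state after 1 day:
P = P(High→Surplus)·P(Surplus→Backorder) + P(High→Backorder)·P(Backorder→Backorder) + P(High→High)·P(High→Backorder)
  = 0.4×0.3 + 0.25×0.25 + 0.35×0.25
  = 0.1200 + 0.0625 + 0.0875 = 0.2700

0.2700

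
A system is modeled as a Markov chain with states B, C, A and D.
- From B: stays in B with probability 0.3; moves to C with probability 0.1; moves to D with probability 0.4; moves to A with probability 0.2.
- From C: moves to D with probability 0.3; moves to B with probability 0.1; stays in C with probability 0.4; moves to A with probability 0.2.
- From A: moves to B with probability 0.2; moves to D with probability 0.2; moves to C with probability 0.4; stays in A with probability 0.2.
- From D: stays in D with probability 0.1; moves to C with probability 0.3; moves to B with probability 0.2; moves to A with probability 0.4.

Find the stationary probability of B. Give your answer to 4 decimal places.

0.1867

Let the stationary distribution be π with π = πP and π_1 + π_2 + π_3 + π_4 = 1.
π_1 = 0.3·π_1 + 0.1·π_2 + 0.2·π_3 + 0.2·π_4
π_2 = 0.1·π_1 + 0.4·π_2 + 0.4·π_3 + 0.3·π_4
π_3 = 0.2·π_1 + 0.2·π_2 + 0.2·π_3 + 0.4·π_4
Solving with the normalization constraint gives π = (0.1867, 0.3195, 0.2490, 0.2448).
So the stationary probability of B is 0.1867.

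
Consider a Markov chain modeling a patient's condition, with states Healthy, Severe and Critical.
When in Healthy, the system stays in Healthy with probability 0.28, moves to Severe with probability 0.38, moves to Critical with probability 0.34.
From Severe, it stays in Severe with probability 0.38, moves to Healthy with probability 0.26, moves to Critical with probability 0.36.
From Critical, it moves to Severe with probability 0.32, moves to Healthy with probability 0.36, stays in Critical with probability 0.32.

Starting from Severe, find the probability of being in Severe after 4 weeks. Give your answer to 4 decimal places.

Propagate the distribution vector 4 weeks from Severe.
After 0 weeks: (0.0000, 1.0000, 0.0000)
After 1 week: (0.2600, 0.3800, 0.3600)
After 2 weeks: (0.3012, 0.3584, 0.3404)
After 3 weeks: (0.3001, 0.3596, 0.3404)
After 4 weeks: (0.3000, 0.3596, 0.3404)
P(in Severe after 4 weeks) = 0.3596

0.3596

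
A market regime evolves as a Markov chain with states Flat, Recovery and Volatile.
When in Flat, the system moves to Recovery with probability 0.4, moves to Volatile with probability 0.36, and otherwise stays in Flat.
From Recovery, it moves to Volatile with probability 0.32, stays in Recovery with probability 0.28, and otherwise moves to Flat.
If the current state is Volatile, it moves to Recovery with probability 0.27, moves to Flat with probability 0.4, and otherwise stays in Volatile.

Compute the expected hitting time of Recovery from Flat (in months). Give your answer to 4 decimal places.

Let t(s) be the expected number of months to first reach Recovery from state s, with t(Recovery) = 0. Conditioning on the first month:
t(Flat) = 1 + 0.24·t(Flat) + 0.36·t(Volatile)
t(Volatile) = 1 + 0.4·t(Flat) + 0.33·t(Volatile)
Solving: t(Flat) = 2.8204, t(Volatile) = 3.1763.
Expected months from Flat to Recovery: 2.8204.

2.8204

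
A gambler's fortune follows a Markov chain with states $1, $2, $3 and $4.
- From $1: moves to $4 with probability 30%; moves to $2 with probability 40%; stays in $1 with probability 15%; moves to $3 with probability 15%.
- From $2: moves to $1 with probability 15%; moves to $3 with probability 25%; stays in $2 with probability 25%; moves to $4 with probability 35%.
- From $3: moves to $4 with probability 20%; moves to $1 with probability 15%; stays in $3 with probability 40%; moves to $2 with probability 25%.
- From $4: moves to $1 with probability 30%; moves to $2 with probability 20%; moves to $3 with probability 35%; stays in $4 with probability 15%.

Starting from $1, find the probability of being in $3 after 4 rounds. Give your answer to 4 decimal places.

Propagate the distribution vector 4 rounds from $1.
After 0 rounds: (1.0000, 0.0000, 0.0000, 0.0000)
After 1 round: (0.1500, 0.4000, 0.1500, 0.3000)
After 2 rounds: (0.1950, 0.2575, 0.2875, 0.2600)
After 3 rounds: (0.1890, 0.2663, 0.2996, 0.2451)
After 4 rounds: (0.1868, 0.2661, 0.3006, 0.2466)
P(in $3 after 4 rounds) = 0.3006

0.3006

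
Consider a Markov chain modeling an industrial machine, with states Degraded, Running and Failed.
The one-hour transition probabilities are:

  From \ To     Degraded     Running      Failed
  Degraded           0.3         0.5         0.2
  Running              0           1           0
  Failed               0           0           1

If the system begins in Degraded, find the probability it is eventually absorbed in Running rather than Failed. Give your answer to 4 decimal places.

0.7143

Let h(s) be the probability of absorption at Running starting from transient state s. Then h(Running) = 1 and h(Failed) = 0. By first-step analysis:
h(Degraded) = 0.3·h(Degraded) + 0.5·1 + 0.2·0
Solving: h(Degraded) = 0.7143.
Starting from Degraded, the probability is 0.7143.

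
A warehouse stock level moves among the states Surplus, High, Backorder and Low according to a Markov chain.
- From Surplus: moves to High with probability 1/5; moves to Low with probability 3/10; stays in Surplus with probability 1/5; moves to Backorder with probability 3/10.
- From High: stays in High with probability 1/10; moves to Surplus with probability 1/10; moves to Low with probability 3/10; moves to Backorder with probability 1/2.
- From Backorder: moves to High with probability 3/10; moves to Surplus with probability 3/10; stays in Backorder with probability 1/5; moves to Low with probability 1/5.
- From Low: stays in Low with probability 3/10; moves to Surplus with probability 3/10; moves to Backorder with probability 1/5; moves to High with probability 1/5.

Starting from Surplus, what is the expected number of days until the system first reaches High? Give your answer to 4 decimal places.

4.4490

Let t(s) be the expected number of days to first reach High from state s, with t(High) = 0. Conditioning on the first day:
t(Surplus) = 1 + 0.2·t(Surplus) + 0.3·t(Backorder) + 0.3·t(Low)
t(Backorder) = 1 + 0.3·t(Surplus) + 0.2·t(Backorder) + 0.2·t(Low)
t(Low) = 1 + 0.3·t(Surplus) + 0.2·t(Backorder) + 0.3·t(Low)
Solving: t(Surplus) = 4.4490, t(Backorder) = 4.0408, t(Low) = 4.4898.
Expected days from Surplus to High: 4.4490.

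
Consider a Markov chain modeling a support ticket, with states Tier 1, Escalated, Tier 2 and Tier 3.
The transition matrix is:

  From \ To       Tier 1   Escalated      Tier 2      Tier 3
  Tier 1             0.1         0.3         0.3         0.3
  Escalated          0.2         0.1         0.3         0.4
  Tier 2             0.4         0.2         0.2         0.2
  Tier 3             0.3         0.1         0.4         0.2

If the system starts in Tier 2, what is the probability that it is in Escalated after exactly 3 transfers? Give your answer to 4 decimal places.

Propagate the distribution vector 3 transfers from Tier 2.
After 0 transfers: (0.0000, 0.0000, 1.0000, 0.0000)
After 1 transfer: (0.4000, 0.2000, 0.2000, 0.2000)
After 2 transfers: (0.2200, 0.2000, 0.3000, 0.2800)
After 3 transfers: (0.2660, 0.1740, 0.2980, 0.2620)
P(in Escalated after 3 transfers) = 0.1740

0.1740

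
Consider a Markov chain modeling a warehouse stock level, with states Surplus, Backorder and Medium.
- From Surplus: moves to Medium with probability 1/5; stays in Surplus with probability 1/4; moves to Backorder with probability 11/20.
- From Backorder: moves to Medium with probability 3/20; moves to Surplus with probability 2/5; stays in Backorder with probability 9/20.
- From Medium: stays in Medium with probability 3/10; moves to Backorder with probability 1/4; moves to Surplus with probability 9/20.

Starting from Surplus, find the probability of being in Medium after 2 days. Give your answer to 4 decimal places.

Sum over the intermediate state after 1 day:
P = P(Surplus→Surplus)·P(Surplus→Medium) + P(Surplus→Backorder)·P(Backorder→Medium) + P(Surplus→Medium)·P(Medium→Medium)
  = 0.25×0.2 + 0.55×0.15 + 0.2×0.3
  = 0.0500 + 0.0825 + 0.0600 = 0.1925

0.1925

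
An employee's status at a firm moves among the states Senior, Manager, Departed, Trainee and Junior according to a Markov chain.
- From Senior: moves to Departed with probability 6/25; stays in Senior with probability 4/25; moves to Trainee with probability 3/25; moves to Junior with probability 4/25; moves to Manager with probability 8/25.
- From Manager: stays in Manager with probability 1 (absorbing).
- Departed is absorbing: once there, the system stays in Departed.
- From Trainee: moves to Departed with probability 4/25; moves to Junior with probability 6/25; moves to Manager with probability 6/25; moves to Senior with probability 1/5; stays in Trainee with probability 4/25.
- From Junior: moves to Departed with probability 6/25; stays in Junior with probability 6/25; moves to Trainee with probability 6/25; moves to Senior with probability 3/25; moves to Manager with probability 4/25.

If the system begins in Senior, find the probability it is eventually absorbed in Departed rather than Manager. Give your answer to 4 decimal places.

Let h(s) be the probability of absorption at Departed starting from transient state s. Then h(Departed) = 1 and h(Manager) = 0. By first-step analysis:
h(Senior) = 0.16·h(Senior) + 0.32·0 + 0.24·1 + 0.12·h(Trainee) + 0.16·h(Junior)
h(Trainee) = 0.2·h(Senior) + 0.24·0 + 0.16·1 + 0.16·h(Trainee) + 0.24·h(Junior)
h(Junior) = 0.12·h(Senior) + 0.16·0 + 0.24·1 + 0.24·h(Trainee) + 0.24·h(Junior)
Solving: h(Senior) = 0.4505, h(Trainee) = 0.4488, h(Junior) = 0.5286.
Starting from Senior, the probability is 0.4505.

0.4505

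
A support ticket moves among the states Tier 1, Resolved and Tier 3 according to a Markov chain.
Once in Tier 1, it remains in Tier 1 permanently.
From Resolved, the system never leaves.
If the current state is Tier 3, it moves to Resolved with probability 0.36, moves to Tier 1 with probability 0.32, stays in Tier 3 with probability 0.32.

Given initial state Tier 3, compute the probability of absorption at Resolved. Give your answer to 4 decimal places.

Let h(s) be the probability of absorption at Resolved starting from transient state s. Then h(Resolved) = 1 and h(Tier 1) = 0. By first-step analysis:
h(Tier 3) = 0.32·0 + 0.36·1 + 0.32·h(Tier 3)
Solving: h(Tier 3) = 0.5294.
Starting from Tier 3, the probability is 0.5294.

0.5294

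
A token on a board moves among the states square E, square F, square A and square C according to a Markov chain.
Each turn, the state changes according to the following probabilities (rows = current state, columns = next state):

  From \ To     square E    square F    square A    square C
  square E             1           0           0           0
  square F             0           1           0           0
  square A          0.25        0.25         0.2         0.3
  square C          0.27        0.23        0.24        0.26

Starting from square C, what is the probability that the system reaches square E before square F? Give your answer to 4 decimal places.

Let h(s) be the probability of absorption at square E starting from transient state s. Then h(square E) = 1 and h(square F) = 0. By first-step analysis:
h(square A) = 0.25·1 + 0.25·0 + 0.2·h(square A) + 0.3·h(square C)
h(square C) = 0.27·1 + 0.23·0 + 0.24·h(square A) + 0.26·h(square C)
Solving: h(square A) = 0.5115, h(square C) = 0.5308.
Starting from square C, the probability is 0.5308.

0.5308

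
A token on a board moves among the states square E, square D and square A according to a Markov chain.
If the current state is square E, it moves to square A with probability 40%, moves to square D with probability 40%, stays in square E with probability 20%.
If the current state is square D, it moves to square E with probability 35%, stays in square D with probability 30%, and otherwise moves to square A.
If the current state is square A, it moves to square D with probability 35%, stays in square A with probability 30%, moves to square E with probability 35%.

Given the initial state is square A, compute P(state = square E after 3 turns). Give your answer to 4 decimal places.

0.3054

Propagate the distribution vector 3 turns from square A.
After 0 turns: (0.0000, 0.0000, 1.0000)
After 1 turn: (0.3500, 0.3500, 0.3000)
After 2 turns: (0.2975, 0.3500, 0.3525)
After 3 turns: (0.3054, 0.3474, 0.3473)
P(in square E after 3 turns) = 0.3054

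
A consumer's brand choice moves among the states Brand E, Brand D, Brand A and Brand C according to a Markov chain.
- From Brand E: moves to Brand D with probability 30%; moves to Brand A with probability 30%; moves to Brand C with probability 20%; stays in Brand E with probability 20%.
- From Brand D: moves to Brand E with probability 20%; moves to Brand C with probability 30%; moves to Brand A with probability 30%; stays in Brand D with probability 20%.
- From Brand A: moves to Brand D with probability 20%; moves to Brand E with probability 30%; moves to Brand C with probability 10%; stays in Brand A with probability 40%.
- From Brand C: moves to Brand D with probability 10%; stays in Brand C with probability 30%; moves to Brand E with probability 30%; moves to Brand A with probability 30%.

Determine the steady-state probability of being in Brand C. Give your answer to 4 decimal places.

Let the stationary distribution be π with π = πP and π_1 + π_2 + π_3 + π_4 = 1.
π_1 = 0.2·π_1 + 0.2·π_2 + 0.3·π_3 + 0.3·π_4
π_2 = 0.3·π_1 + 0.2·π_2 + 0.2·π_3 + 0.1·π_4
π_3 = 0.3·π_1 + 0.3·π_2 + 0.4·π_3 + 0.3·π_4
Solving with the normalization constraint gives π = (0.2541, 0.2046, 0.3333, 0.2079).
So the stationary probability of Brand C is 0.2079.

0.2079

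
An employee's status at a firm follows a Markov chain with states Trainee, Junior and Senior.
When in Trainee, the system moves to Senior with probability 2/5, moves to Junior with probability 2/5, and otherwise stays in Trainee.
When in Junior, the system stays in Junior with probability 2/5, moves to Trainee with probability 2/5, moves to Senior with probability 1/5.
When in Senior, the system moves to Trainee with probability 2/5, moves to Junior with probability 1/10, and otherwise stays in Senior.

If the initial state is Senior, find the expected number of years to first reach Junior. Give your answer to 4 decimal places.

Let t(s) be the expected number of years to first reach Junior from state s, with t(Junior) = 0. Conditioning on the first year:
t(Trainee) = 1 + 0.2·t(Trainee) + 0.4·t(Senior)
t(Senior) = 1 + 0.4·t(Trainee) + 0.5·t(Senior)
Solving: t(Trainee) = 3.7500, t(Senior) = 5.0000.
Expected years from Senior to Junior: 5.0000.

5.0000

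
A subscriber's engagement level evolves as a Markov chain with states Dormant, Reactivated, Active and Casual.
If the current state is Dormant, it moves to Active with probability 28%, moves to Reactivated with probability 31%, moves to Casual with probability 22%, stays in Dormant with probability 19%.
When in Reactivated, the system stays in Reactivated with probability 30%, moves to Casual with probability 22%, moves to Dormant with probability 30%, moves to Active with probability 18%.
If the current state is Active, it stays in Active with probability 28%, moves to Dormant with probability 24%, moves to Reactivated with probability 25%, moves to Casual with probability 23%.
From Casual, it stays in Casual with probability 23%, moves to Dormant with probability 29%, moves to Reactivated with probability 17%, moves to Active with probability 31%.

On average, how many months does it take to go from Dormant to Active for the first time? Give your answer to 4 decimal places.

3.8602

Let t(s) be the expected number of months to first reach Active from state s, with t(Active) = 0. Conditioning on the first month:
t(Dormant) = 1 + 0.19·t(Dormant) + 0.31·t(Reactivated) + 0.22·t(Casual)
t(Reactivated) = 1 + 0.3·t(Dormant) + 0.3·t(Reactivated) + 0.22·t(Casual)
t(Casual) = 1 + 0.29·t(Dormant) + 0.17·t(Reactivated) + 0.23·t(Casual)
Solving: t(Dormant) = 3.8602, t(Reactivated) = 4.2424, t(Casual) = 3.6892.
Expected months from Dormant to Active: 3.8602.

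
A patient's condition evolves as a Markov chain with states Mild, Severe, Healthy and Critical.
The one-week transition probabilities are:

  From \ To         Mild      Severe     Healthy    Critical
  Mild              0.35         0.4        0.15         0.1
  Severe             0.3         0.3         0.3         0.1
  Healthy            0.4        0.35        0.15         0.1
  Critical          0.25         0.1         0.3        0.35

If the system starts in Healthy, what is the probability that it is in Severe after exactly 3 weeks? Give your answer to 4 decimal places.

0.3189

Propagate the distribution vector 3 weeks from Healthy.
After 0 weeks: (0.0000, 0.0000, 1.0000, 0.0000)
After 1 week: (0.4000, 0.3500, 0.1500, 0.1000)
After 2 weeks: (0.3300, 0.3275, 0.2175, 0.1250)
After 3 weeks: (0.3320, 0.3189, 0.2179, 0.1313)
P(in Severe after 3 weeks) = 0.3189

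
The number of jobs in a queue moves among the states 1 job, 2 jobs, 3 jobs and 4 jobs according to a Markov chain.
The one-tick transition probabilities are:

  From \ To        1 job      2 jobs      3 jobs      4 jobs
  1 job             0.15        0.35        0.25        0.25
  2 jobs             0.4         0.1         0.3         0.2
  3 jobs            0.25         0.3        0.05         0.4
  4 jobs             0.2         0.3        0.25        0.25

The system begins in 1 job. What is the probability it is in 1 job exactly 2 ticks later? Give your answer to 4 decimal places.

Propagate the distribution vector 2 ticks from 1 job.
After 0 ticks: (1.0000, 0.0000, 0.0000, 0.0000)
After 1 tick: (0.1500, 0.3500, 0.2500, 0.2500)
After 2 ticks: (0.2750, 0.2375, 0.2175, 0.2700)
P(in 1 job after 2 ticks) = 0.2750

0.2750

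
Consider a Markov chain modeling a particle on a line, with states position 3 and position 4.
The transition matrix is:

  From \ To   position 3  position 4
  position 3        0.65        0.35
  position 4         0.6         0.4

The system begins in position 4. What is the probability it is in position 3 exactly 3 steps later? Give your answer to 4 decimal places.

0.6315

Propagate the distribution vector 3 steps from position 4.
After 0 steps: (0.0000, 1.0000)
After 1 step: (0.6000, 0.4000)
After 2 steps: (0.6300, 0.3700)
After 3 steps: (0.6315, 0.3685)
P(in position 3 after 3 steps) = 0.6315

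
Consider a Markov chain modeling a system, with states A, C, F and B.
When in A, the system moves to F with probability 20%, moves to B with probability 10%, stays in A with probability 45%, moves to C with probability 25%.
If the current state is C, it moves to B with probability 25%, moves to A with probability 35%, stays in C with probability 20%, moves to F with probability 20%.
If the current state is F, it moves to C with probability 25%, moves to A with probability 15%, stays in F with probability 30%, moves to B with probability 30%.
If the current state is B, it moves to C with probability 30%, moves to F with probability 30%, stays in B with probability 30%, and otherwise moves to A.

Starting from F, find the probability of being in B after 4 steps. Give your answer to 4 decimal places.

Propagate the distribution vector 4 steps from F.
After 0 steps: (0.0000, 0.0000, 1.0000, 0.0000)
After 1 step: (0.1500, 0.2500, 0.3000, 0.3000)
After 2 steps: (0.2300, 0.2525, 0.2600, 0.2575)
After 3 steps: (0.2566, 0.2503, 0.2518, 0.2414)
After 4 steps: (0.2650, 0.2496, 0.2493, 0.2362)
P(in B after 4 steps) = 0.2362

0.2362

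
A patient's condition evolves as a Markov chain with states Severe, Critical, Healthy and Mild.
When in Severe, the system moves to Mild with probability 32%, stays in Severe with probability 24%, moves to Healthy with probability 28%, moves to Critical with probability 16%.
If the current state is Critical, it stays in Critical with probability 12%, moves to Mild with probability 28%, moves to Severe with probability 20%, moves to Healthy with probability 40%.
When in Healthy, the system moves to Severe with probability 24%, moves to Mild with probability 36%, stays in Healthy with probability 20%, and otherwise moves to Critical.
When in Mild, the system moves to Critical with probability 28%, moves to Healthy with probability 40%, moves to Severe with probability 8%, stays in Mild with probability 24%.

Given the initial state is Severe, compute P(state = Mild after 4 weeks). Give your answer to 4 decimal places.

Propagate the distribution vector 4 weeks from Severe.
After 0 weeks: (1.0000, 0.0000, 0.0000, 0.0000)
After 1 week: (0.2400, 0.1600, 0.2800, 0.3200)
After 2 weeks: (0.1824, 0.2032, 0.3152, 0.2992)
After 3 weeks: (0.1840, 0.2004, 0.3151, 0.3005)
After 4 weeks: (0.1839, 0.2007, 0.3149, 0.3005)
P(in Mild after 4 weeks) = 0.3005

0.3005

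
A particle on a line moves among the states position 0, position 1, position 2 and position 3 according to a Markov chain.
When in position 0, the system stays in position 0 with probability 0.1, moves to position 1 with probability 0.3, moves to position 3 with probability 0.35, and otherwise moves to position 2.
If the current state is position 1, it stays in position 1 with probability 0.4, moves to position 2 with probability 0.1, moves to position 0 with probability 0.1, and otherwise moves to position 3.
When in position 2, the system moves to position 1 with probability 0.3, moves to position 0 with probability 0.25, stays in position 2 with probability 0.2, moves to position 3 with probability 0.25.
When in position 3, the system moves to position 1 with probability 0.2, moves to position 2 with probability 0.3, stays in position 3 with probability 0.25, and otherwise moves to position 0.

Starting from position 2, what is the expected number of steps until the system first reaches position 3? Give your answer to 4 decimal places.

Let t(s) be the expected number of steps to first reach position 3 from state s, with t(position 3) = 0. Conditioning on the first step:
t(position 0) = 1 + 0.1·t(position 0) + 0.3·t(position 1) + 0.25·t(position 2)
t(position 1) = 1 + 0.1·t(position 0) + 0.4·t(position 1) + 0.1·t(position 2)
t(position 2) = 1 + 0.25·t(position 0) + 0.3·t(position 1) + 0.2·t(position 2)
Solving: t(position 0) = 2.8767, t(position 1) = 2.6712, t(position 2) = 3.1507.
Expected steps from position 2 to position 3: 3.1507.

3.1507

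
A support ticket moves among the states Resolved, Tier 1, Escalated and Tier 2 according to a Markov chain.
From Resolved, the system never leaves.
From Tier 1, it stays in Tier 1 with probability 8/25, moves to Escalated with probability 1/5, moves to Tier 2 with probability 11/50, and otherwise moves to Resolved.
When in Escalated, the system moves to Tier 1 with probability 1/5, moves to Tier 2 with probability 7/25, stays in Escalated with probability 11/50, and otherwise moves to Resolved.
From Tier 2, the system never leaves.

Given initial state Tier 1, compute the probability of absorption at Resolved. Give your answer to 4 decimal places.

0.5359

Let h(s) be the probability of absorption at Resolved starting from transient state s. Then h(Resolved) = 1 and h(Tier 2) = 0. By first-step analysis:
h(Tier 1) = 0.26·1 + 0.32·h(Tier 1) + 0.2·h(Escalated) + 0.22·0
h(Escalated) = 0.3·1 + 0.2·h(Tier 1) + 0.22·h(Escalated) + 0.28·0
Solving: h(Tier 1) = 0.5359, h(Escalated) = 0.5220.
Starting from Tier 1, the probability is 0.5359.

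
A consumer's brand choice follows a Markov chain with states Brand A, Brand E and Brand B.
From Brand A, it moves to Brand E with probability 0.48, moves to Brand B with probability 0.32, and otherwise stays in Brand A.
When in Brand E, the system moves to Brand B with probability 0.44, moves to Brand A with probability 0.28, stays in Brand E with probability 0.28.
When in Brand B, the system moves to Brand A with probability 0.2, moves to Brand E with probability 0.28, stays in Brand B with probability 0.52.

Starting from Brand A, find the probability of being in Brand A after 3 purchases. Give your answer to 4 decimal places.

Propagate the distribution vector 3 purchases from Brand A.
After 0 purchases: (1.0000, 0.0000, 0.0000)
After 1 purchase: (0.2000, 0.4800, 0.3200)
After 2 purchases: (0.2384, 0.3200, 0.4416)
After 3 purchases: (0.2256, 0.3277, 0.4467)
P(in Brand A after 3 purchases) = 0.2256

0.2256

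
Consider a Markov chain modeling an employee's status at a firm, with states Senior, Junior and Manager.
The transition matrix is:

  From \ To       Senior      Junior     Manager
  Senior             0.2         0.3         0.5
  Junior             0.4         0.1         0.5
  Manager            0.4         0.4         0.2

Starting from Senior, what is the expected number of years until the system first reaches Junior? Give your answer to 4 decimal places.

Let t(s) be the expected number of years to first reach Junior from state s, with t(Junior) = 0. Conditioning on the first year:
t(Senior) = 1 + 0.2·t(Senior) + 0.5·t(Manager)
t(Manager) = 1 + 0.4·t(Senior) + 0.2·t(Manager)
Solving: t(Senior) = 2.9545, t(Manager) = 2.7273.
Expected years from Senior to Junior: 2.9545.

2.9545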